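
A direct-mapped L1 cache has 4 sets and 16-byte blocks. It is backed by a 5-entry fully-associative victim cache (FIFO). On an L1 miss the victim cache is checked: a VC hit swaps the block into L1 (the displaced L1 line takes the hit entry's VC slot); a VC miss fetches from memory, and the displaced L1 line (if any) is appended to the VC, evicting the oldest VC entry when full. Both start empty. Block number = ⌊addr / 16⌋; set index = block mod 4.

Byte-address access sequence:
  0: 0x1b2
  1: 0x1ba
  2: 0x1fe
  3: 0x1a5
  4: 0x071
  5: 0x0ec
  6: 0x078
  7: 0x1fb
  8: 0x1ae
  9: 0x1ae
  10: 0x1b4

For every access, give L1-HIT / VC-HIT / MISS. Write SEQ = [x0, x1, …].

#0 0x1b2→b27/s3 MISS; vc=[]
#1 0x1ba→b27/s3 L1-HIT; vc=[]
#2 0x1fe→b31/s3 MISS; vc=[27]
#3 0x1a5→b26/s2 MISS; vc=[27]
#4 0x71→b7/s3 MISS; vc=[27,31]
#5 0xec→b14/s2 MISS; vc=[27,31,26]
#6 0x78→b7/s3 L1-HIT; vc=[27,31,26]
#7 0x1fb→b31/s3 VC-HIT; vc=[27,7,26]
#8 0x1ae→b26/s2 VC-HIT; vc=[27,7,14]
#9 0x1ae→b26/s2 L1-HIT; vc=[27,7,14]
#10 0x1b4→b27/s3 VC-HIT; vc=[31,7,14]

SEQ = [MISS, L1-HIT, MISS, MISS, MISS, MISS, L1-HIT, VC-HIT, VC-HIT, L1-HIT, VC-HIT]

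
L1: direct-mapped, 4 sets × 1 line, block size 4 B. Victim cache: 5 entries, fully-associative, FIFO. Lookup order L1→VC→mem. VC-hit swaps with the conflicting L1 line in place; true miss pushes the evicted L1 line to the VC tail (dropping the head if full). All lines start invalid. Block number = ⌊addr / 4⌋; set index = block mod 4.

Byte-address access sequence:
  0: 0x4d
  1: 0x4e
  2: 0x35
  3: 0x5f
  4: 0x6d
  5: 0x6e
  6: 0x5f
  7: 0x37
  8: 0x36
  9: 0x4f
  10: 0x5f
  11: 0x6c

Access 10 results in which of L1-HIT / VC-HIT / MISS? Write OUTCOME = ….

OUTCOME = VC-HIT

  [0] addr=0x4d blk=19 s=3: MISS | VC []
  [1] addr=0x4e blk=19 s=3: L1-HIT | VC []
  [2] addr=0x35 blk=13 s=1: MISS | VC []
  [3] addr=0x5f blk=23 s=3: MISS | VC [19]
  [4] addr=0x6d blk=27 s=3: MISS | VC [19, 23]
  [5] addr=0x6e blk=27 s=3: L1-HIT | VC [19, 23]
  [6] addr=0x5f blk=23 s=3: VC-HIT | VC [19, 27]
  [7] addr=0x37 blk=13 s=1: L1-HIT | VC [19, 27]
  [8] addr=0x36 blk=13 s=1: L1-HIT | VC [19, 27]
  [9] addr=0x4f blk=19 s=3: VC-HIT | VC [23, 27]
  [10] addr=0x5f blk=23 s=3: VC-HIT | VC [19, 27]
  [11] addr=0x6c blk=27 s=3: VC-HIT | VC [19, 23]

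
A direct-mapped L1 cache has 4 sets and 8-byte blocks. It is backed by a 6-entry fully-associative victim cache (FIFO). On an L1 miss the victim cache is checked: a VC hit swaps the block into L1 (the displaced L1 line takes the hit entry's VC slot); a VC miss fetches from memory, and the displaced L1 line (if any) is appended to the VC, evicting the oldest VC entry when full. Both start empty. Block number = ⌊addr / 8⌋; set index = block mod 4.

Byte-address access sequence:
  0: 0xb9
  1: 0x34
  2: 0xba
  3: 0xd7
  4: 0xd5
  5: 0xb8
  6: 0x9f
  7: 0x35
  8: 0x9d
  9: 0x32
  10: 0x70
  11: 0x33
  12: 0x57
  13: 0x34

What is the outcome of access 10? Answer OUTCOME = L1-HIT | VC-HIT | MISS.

OUTCOME = MISS

#0 0xb9→b23/s3 MISS; vc=[]
#1 0x34→b6/s2 MISS; vc=[]
#2 0xba→b23/s3 L1-HIT; vc=[]
#3 0xd7→b26/s2 MISS; vc=[6]
#4 0xd5→b26/s2 L1-HIT; vc=[6]
#5 0xb8→b23/s3 L1-HIT; vc=[6]
#6 0x9f→b19/s3 MISS; vc=[6,23]
#7 0x35→b6/s2 VC-HIT; vc=[26,23]
#8 0x9d→b19/s3 L1-HIT; vc=[26,23]
#9 0x32→b6/s2 L1-HIT; vc=[26,23]
#10 0x70→b14/s2 MISS; vc=[26,23,6]
#11 0x33→b6/s2 VC-HIT; vc=[26,23,14]
#12 0x57→b10/s2 MISS; vc=[26,23,14,6]
#13 0x34→b6/s2 VC-HIT; vc=[26,23,14,10]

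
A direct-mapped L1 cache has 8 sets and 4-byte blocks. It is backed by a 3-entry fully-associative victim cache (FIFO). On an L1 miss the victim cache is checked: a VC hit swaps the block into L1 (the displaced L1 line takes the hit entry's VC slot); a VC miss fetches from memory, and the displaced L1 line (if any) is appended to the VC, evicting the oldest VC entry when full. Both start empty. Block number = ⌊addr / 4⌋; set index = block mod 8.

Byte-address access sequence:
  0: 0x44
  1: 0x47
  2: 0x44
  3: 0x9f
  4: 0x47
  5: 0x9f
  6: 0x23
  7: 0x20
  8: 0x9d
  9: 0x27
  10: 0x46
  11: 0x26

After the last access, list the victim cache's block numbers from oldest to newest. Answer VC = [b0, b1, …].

VC = [17]

#0 0x44→b17/s1 MISS; vc=[]
#1 0x47→b17/s1 L1-HIT; vc=[]
#2 0x44→b17/s1 L1-HIT; vc=[]
#3 0x9f→b39/s7 MISS; vc=[]
#4 0x47→b17/s1 L1-HIT; vc=[]
#5 0x9f→b39/s7 L1-HIT; vc=[]
#6 0x23→b8/s0 MISS; vc=[]
#7 0x20→b8/s0 L1-HIT; vc=[]
#8 0x9d→b39/s7 L1-HIT; vc=[]
#9 0x27→b9/s1 MISS; vc=[17]
#10 0x46→b17/s1 VC-HIT; vc=[9]
#11 0x26→b9/s1 VC-HIT; vc=[17]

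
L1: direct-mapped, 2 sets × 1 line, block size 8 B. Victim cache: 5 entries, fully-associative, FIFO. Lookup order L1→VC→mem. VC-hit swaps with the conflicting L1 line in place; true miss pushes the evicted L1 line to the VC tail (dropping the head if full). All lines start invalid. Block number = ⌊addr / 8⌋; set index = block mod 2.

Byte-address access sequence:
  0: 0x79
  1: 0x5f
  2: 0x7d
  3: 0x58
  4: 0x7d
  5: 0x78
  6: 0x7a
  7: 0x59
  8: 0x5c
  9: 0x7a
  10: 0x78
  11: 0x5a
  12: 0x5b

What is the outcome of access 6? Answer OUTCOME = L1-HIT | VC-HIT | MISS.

0: 0x79 (blk 15, set 1) → MISS  vc=[]
1: 0x5f (blk 11, set 1) → MISS  vc=[15]
2: 0x7d (blk 15, set 1) → VC-HIT  vc=[11]
3: 0x58 (blk 11, set 1) → VC-HIT  vc=[15]
4: 0x7d (blk 15, set 1) → VC-HIT  vc=[11]
5: 0x78 (blk 15, set 1) → L1-HIT  vc=[11]
6: 0x7a (blk 15, set 1) → L1-HIT  vc=[11]
7: 0x59 (blk 11, set 1) → VC-HIT  vc=[15]
8: 0x5c (blk 11, set 1) → L1-HIT  vc=[15]
9: 0x7a (blk 15, set 1) → VC-HIT  vc=[11]
10: 0x78 (blk 15, set 1) → L1-HIT  vc=[11]
11: 0x5a (blk 11, set 1) → VC-HIT  vc=[15]
12: 0x5b (blk 11, set 1) → L1-HIT  vc=[15]

OUTCOME = L1-HIT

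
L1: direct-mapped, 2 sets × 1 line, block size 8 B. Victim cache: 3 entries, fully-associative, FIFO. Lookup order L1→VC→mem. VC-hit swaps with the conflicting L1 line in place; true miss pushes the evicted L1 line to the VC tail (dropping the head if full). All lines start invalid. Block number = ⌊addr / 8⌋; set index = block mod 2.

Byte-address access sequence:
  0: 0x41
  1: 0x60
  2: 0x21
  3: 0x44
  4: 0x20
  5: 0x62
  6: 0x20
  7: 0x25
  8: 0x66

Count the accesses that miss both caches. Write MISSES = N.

0: 0x41 (blk 8, set 0) → MISS  vc=[]
1: 0x60 (blk 12, set 0) → MISS  vc=[8]
2: 0x21 (blk 4, set 0) → MISS  vc=[8, 12]
3: 0x44 (blk 8, set 0) → VC-HIT  vc=[4, 12]
4: 0x20 (blk 4, set 0) → VC-HIT  vc=[8, 12]
5: 0x62 (blk 12, set 0) → VC-HIT  vc=[8, 4]
6: 0x20 (blk 4, set 0) → VC-HIT  vc=[8, 12]
7: 0x25 (blk 4, set 0) → L1-HIT  vc=[8, 12]
8: 0x66 (blk 12, set 0) → VC-HIT  vc=[8, 4]

MISSES = 3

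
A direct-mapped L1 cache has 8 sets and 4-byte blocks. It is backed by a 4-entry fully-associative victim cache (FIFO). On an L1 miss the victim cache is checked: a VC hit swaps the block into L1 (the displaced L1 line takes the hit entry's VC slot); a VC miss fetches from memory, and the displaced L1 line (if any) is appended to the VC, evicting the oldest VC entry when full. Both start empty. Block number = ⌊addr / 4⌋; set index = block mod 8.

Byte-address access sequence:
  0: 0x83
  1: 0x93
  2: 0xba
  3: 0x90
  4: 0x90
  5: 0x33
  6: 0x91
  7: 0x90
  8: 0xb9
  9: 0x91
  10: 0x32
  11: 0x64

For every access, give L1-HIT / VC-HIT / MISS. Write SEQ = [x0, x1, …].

SEQ = [MISS, MISS, MISS, L1-HIT, L1-HIT, MISS, VC-HIT, L1-HIT, L1-HIT, L1-HIT, VC-HIT, MISS]

  [0] addr=0x83 blk=32 s=0: MISS | VC []
  [1] addr=0x93 blk=36 s=4: MISS | VC []
  [2] addr=0xba blk=46 s=6: MISS | VC []
  [3] addr=0x90 blk=36 s=4: L1-HIT | VC []
  [4] addr=0x90 blk=36 s=4: L1-HIT | VC []
  [5] addr=0x33 blk=12 s=4: MISS | VC [36]
  [6] addr=0x91 blk=36 s=4: VC-HIT | VC [12]
  [7] addr=0x90 blk=36 s=4: L1-HIT | VC [12]
  [8] addr=0xb9 blk=46 s=6: L1-HIT | VC [12]
  [9] addr=0x91 blk=36 s=4: L1-HIT | VC [12]
  [10] addr=0x32 blk=12 s=4: VC-HIT | VC [36]
  [11] addr=0x64 blk=25 s=1: MISS | VC [36]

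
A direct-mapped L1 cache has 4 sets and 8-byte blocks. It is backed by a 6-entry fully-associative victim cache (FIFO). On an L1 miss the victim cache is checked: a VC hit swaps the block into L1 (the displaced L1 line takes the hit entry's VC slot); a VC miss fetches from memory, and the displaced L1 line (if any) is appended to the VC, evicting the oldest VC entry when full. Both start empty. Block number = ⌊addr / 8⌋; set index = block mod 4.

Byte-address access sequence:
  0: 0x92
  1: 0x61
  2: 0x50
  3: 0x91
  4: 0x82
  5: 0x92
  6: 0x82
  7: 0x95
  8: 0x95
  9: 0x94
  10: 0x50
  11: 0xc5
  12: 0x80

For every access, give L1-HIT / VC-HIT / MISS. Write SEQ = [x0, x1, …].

SEQ = [MISS, MISS, MISS, VC-HIT, MISS, L1-HIT, L1-HIT, L1-HIT, L1-HIT, L1-HIT, VC-HIT, MISS, VC-HIT]

  [0] addr=0x92 blk=18 s=2: MISS | VC []
  [1] addr=0x61 blk=12 s=0: MISS | VC []
  [2] addr=0x50 blk=10 s=2: MISS | VC [18]
  [3] addr=0x91 blk=18 s=2: VC-HIT | VC [10]
  [4] addr=0x82 blk=16 s=0: MISS | VC [10, 12]
  [5] addr=0x92 blk=18 s=2: L1-HIT | VC [10, 12]
  [6] addr=0x82 blk=16 s=0: L1-HIT | VC [10, 12]
  [7] addr=0x95 blk=18 s=2: L1-HIT | VC [10, 12]
  [8] addr=0x95 blk=18 s=2: L1-HIT | VC [10, 12]
  [9] addr=0x94 blk=18 s=2: L1-HIT | VC [10, 12]
  [10] addr=0x50 blk=10 s=2: VC-HIT | VC [18, 12]
  [11] addr=0xc5 blk=24 s=0: MISS | VC [18, 12, 16]
  [12] addr=0x80 blk=16 s=0: VC-HIT | VC [18, 12, 24]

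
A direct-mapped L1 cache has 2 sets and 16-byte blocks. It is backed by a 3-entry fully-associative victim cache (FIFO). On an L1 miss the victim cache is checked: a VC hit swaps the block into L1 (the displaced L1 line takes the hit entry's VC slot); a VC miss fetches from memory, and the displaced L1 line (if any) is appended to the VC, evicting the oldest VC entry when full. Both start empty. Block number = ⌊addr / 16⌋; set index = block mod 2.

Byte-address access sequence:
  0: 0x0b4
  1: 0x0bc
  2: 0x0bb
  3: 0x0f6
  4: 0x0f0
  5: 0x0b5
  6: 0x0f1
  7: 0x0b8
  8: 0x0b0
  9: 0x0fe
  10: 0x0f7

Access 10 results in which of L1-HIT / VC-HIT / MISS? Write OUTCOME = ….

#0 0xb4→b11/s1 MISS; vc=[]
#1 0xbc→b11/s1 L1-HIT; vc=[]
#2 0xbb→b11/s1 L1-HIT; vc=[]
#3 0xf6→b15/s1 MISS; vc=[11]
#4 0xf0→b15/s1 L1-HIT; vc=[11]
#5 0xb5→b11/s1 VC-HIT; vc=[15]
#6 0xf1→b15/s1 VC-HIT; vc=[11]
#7 0xb8→b11/s1 VC-HIT; vc=[15]
#8 0xb0→b11/s1 L1-HIT; vc=[15]
#9 0xfe→b15/s1 VC-HIT; vc=[11]
#10 0xf7→b15/s1 L1-HIT; vc=[11]

OUTCOME = L1-HIT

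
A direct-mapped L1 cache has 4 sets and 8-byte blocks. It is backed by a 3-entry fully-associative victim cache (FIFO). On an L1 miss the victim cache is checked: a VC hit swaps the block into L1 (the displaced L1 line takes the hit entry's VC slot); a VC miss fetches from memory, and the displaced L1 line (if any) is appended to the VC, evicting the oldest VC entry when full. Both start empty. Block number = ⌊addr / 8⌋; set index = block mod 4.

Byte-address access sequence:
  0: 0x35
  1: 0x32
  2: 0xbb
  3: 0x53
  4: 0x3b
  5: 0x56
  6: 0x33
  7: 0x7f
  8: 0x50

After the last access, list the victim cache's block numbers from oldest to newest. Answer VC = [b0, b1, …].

0: 0x35 (blk 6, set 2) → MISS  vc=[]
1: 0x32 (blk 6, set 2) → L1-HIT  vc=[]
2: 0xbb (blk 23, set 3) → MISS  vc=[]
3: 0x53 (blk 10, set 2) → MISS  vc=[6]
4: 0x3b (blk 7, set 3) → MISS  vc=[6, 23]
5: 0x56 (blk 10, set 2) → L1-HIT  vc=[6, 23]
6: 0x33 (blk 6, set 2) → VC-HIT  vc=[10, 23]
7: 0x7f (blk 15, set 3) → MISS  vc=[10, 23, 7]
8: 0x50 (blk 10, set 2) → VC-HIT  vc=[6, 23, 7]

VC = [6, 23, 7]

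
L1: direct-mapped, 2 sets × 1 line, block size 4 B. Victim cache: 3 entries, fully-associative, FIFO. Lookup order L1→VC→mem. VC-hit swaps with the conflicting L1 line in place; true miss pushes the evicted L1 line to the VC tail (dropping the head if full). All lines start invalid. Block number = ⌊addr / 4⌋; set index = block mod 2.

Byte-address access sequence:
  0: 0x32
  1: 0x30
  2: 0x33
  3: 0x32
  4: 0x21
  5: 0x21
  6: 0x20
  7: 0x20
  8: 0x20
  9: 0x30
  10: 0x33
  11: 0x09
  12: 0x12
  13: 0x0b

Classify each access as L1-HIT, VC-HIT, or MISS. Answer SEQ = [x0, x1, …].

SEQ = [MISS, L1-HIT, L1-HIT, L1-HIT, MISS, L1-HIT, L1-HIT, L1-HIT, L1-HIT, VC-HIT, L1-HIT, MISS, MISS, VC-HIT]

0: 0x32 (blk 12, set 0) → MISS  vc=[]
1: 0x30 (blk 12, set 0) → L1-HIT  vc=[]
2: 0x33 (blk 12, set 0) → L1-HIT  vc=[]
3: 0x32 (blk 12, set 0) → L1-HIT  vc=[]
4: 0x21 (blk 8, set 0) → MISS  vc=[12]
5: 0x21 (blk 8, set 0) → L1-HIT  vc=[12]
6: 0x20 (blk 8, set 0) → L1-HIT  vc=[12]
7: 0x20 (blk 8, set 0) → L1-HIT  vc=[12]
8: 0x20 (blk 8, set 0) → L1-HIT  vc=[12]
9: 0x30 (blk 12, set 0) → VC-HIT  vc=[8]
10: 0x33 (blk 12, set 0) → L1-HIT  vc=[8]
11: 0x9 (blk 2, set 0) → MISS  vc=[8, 12]
12: 0x12 (blk 4, set 0) → MISS  vc=[8, 12, 2]
13: 0xb (blk 2, set 0) → VC-HIT  vc=[8, 12, 4]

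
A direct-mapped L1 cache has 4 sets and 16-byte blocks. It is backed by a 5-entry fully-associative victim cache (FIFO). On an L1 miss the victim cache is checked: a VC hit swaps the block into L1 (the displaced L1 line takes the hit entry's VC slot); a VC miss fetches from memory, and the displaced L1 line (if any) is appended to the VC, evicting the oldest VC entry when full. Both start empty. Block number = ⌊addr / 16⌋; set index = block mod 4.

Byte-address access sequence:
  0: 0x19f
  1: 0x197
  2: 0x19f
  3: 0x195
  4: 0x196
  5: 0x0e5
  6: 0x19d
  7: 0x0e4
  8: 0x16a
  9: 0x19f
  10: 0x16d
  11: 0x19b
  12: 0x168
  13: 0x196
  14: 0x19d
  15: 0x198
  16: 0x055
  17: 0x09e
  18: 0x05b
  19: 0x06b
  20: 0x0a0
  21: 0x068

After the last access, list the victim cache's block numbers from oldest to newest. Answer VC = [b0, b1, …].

  [0] addr=0x19f blk=25 s=1: MISS | VC []
  [1] addr=0x197 blk=25 s=1: L1-HIT | VC []
  [2] addr=0x19f blk=25 s=1: L1-HIT | VC []
  [3] addr=0x195 blk=25 s=1: L1-HIT | VC []
  [4] addr=0x196 blk=25 s=1: L1-HIT | VC []
  [5] addr=0xe5 blk=14 s=2: MISS | VC []
  [6] addr=0x19d blk=25 s=1: L1-HIT | VC []
  [7] addr=0xe4 blk=14 s=2: L1-HIT | VC []
  [8] addr=0x16a blk=22 s=2: MISS | VC [14]
  [9] addr=0x19f blk=25 s=1: L1-HIT | VC [14]
  [10] addr=0x16d blk=22 s=2: L1-HIT | VC [14]
  [11] addr=0x19b blk=25 s=1: L1-HIT | VC [14]
  [12] addr=0x168 blk=22 s=2: L1-HIT | VC [14]
  [13] addr=0x196 blk=25 s=1: L1-HIT | VC [14]
  [14] addr=0x19d blk=25 s=1: L1-HIT | VC [14]
  [15] addr=0x198 blk=25 s=1: L1-HIT | VC [14]
  [16] addr=0x55 blk=5 s=1: MISS | VC [14, 25]
  [17] addr=0x9e blk=9 s=1: MISS | VC [14, 25, 5]
  [18] addr=0x5b blk=5 s=1: VC-HIT | VC [14, 25, 9]
  [19] addr=0x6b blk=6 s=2: MISS | VC [14, 25, 9, 22]
  [20] addr=0xa0 blk=10 s=2: MISS | VC [14, 25, 9, 22, 6]
  [21] addr=0x68 blk=6 s=2: VC-HIT | VC [14, 25, 9, 22, 10]

VC = [14, 25, 9, 22, 10]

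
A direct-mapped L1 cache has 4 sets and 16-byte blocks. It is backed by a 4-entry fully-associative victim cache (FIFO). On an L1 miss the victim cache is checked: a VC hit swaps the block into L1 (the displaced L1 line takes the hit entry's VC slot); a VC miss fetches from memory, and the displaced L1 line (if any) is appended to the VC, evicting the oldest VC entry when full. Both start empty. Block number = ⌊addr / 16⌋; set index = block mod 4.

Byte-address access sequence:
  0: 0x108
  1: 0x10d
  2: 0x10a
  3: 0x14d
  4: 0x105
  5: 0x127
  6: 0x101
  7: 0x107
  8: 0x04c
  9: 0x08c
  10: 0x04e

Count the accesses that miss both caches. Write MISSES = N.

  [0] addr=0x108 blk=16 s=0: MISS | VC []
  [1] addr=0x10d blk=16 s=0: L1-HIT | VC []
  [2] addr=0x10a blk=16 s=0: L1-HIT | VC []
  [3] addr=0x14d blk=20 s=0: MISS | VC [16]
  [4] addr=0x105 blk=16 s=0: VC-HIT | VC [20]
  [5] addr=0x127 blk=18 s=2: MISS | VC [20]
  [6] addr=0x101 blk=16 s=0: L1-HIT | VC [20]
  [7] addr=0x107 blk=16 s=0: L1-HIT | VC [20]
  [8] addr=0x4c blk=4 s=0: MISS | VC [20, 16]
  [9] addr=0x8c blk=8 s=0: MISS | VC [20, 16, 4]
  [10] addr=0x4e blk=4 s=0: VC-HIT | VC [20, 16, 8]

MISSES = 5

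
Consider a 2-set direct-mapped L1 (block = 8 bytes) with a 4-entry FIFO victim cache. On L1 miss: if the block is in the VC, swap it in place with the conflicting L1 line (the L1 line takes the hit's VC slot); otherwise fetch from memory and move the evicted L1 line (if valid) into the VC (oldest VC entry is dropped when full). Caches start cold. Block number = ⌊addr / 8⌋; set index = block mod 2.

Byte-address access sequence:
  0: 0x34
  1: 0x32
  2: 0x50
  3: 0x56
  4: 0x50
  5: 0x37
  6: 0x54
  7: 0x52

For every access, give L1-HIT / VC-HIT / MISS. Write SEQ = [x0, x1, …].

SEQ = [MISS, L1-HIT, MISS, L1-HIT, L1-HIT, VC-HIT, VC-HIT, L1-HIT]

  [0] addr=0x34 blk=6 s=0: MISS | VC []
  [1] addr=0x32 blk=6 s=0: L1-HIT | VC []
  [2] addr=0x50 blk=10 s=0: MISS | VC [6]
  [3] addr=0x56 blk=10 s=0: L1-HIT | VC [6]
  [4] addr=0x50 blk=10 s=0: L1-HIT | VC [6]
  [5] addr=0x37 blk=6 s=0: VC-HIT | VC [10]
  [6] addr=0x54 blk=10 s=0: VC-HIT | VC [6]
  [7] addr=0x52 blk=10 s=0: L1-HIT | VC [6]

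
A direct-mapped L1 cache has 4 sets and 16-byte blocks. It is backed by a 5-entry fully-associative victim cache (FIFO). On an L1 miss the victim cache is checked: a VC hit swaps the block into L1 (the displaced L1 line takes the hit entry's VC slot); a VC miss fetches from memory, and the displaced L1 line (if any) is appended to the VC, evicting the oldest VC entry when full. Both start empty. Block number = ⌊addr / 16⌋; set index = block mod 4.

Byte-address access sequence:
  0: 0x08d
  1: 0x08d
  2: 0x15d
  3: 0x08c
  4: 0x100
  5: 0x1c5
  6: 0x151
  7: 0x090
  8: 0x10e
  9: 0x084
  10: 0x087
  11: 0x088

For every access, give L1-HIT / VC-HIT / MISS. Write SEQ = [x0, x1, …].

  [0] addr=0x8d blk=8 s=0: MISS | VC []
  [1] addr=0x8d blk=8 s=0: L1-HIT | VC []
  [2] addr=0x15d blk=21 s=1: MISS | VC []
  [3] addr=0x8c blk=8 s=0: L1-HIT | VC []
  [4] addr=0x100 blk=16 s=0: MISS | VC [8]
  [5] addr=0x1c5 blk=28 s=0: MISS | VC [8, 16]
  [6] addr=0x151 blk=21 s=1: L1-HIT | VC [8, 16]
  [7] addr=0x90 blk=9 s=1: MISS | VC [8, 16, 21]
  [8] addr=0x10e blk=16 s=0: VC-HIT | VC [8, 28, 21]
  [9] addr=0x84 blk=8 s=0: VC-HIT | VC [16, 28, 21]
  [10] addr=0x87 blk=8 s=0: L1-HIT | VC [16, 28, 21]
  [11] addr=0x88 blk=8 s=0: L1-HIT | VC [16, 28, 21]

SEQ = [MISS, L1-HIT, MISS, L1-HIT, MISS, MISS, L1-HIT, MISS, VC-HIT, VC-HIT, L1-HIT, L1-HIT]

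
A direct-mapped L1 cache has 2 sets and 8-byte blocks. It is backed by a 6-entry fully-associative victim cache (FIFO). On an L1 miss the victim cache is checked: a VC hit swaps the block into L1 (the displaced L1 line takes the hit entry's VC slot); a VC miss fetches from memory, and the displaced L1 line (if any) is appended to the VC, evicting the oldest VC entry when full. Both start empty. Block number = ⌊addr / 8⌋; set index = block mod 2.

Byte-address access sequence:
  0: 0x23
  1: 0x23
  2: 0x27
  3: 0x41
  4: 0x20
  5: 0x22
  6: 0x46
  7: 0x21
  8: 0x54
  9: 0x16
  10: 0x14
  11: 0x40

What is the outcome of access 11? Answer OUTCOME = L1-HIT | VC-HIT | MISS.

#0 0x23→b4/s0 MISS; vc=[]
#1 0x23→b4/s0 L1-HIT; vc=[]
#2 0x27→b4/s0 L1-HIT; vc=[]
#3 0x41→b8/s0 MISS; vc=[4]
#4 0x20→b4/s0 VC-HIT; vc=[8]
#5 0x22→b4/s0 L1-HIT; vc=[8]
#6 0x46→b8/s0 VC-HIT; vc=[4]
#7 0x21→b4/s0 VC-HIT; vc=[8]
#8 0x54→b10/s0 MISS; vc=[8,4]
#9 0x16→b2/s0 MISS; vc=[8,4,10]
#10 0x14→b2/s0 L1-HIT; vc=[8,4,10]
#11 0x40→b8/s0 VC-HIT; vc=[2,4,10]

OUTCOME = VC-HIT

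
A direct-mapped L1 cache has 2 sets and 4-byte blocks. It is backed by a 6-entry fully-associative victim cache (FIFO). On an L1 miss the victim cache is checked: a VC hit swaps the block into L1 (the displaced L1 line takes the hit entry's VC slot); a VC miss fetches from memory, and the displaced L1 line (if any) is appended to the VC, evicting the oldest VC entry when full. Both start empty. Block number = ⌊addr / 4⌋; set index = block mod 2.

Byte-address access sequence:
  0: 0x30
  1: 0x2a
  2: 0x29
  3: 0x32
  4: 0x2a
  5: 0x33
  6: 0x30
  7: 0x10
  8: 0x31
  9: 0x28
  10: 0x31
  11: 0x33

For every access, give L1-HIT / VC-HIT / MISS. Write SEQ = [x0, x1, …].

SEQ = [MISS, MISS, L1-HIT, VC-HIT, VC-HIT, VC-HIT, L1-HIT, MISS, VC-HIT, VC-HIT, VC-HIT, L1-HIT]

  [0] addr=0x30 blk=12 s=0: MISS | VC []
  [1] addr=0x2a blk=10 s=0: MISS | VC [12]
  [2] addr=0x29 blk=10 s=0: L1-HIT | VC [12]
  [3] addr=0x32 blk=12 s=0: VC-HIT | VC [10]
  [4] addr=0x2a blk=10 s=0: VC-HIT | VC [12]
  [5] addr=0x33 blk=12 s=0: VC-HIT | VC [10]
  [6] addr=0x30 blk=12 s=0: L1-HIT | VC [10]
  [7] addr=0x10 blk=4 s=0: MISS | VC [10, 12]
  [8] addr=0x31 blk=12 s=0: VC-HIT | VC [10, 4]
  [9] addr=0x28 blk=10 s=0: VC-HIT | VC [12, 4]
  [10] addr=0x31 blk=12 s=0: VC-HIT | VC [10, 4]
  [11] addr=0x33 blk=12 s=0: L1-HIT | VC [10, 4]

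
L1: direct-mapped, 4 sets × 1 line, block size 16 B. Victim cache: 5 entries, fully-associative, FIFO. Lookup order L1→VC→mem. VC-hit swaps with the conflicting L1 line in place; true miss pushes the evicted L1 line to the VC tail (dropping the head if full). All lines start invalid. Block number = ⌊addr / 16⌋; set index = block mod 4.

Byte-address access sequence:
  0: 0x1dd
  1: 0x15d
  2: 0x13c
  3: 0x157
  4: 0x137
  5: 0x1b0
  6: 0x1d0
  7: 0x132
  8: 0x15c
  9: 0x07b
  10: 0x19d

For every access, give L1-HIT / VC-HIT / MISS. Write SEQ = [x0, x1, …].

SEQ = [MISS, MISS, MISS, L1-HIT, L1-HIT, MISS, VC-HIT, VC-HIT, VC-HIT, MISS, MISS]

  [0] addr=0x1dd blk=29 s=1: MISS | VC []
  [1] addr=0x15d blk=21 s=1: MISS | VC [29]
  [2] addr=0x13c blk=19 s=3: MISS | VC [29]
  [3] addr=0x157 blk=21 s=1: L1-HIT | VC [29]
  [4] addr=0x137 blk=19 s=3: L1-HIT | VC [29]
  [5] addr=0x1b0 blk=27 s=3: MISS | VC [29, 19]
  [6] addr=0x1d0 blk=29 s=1: VC-HIT | VC [21, 19]
  [7] addr=0x132 blk=19 s=3: VC-HIT | VC [21, 27]
  [8] addr=0x15c blk=21 s=1: VC-HIT | VC [29, 27]
  [9] addr=0x7b blk=7 s=3: MISS | VC [29, 27, 19]
  [10] addr=0x19d blk=25 s=1: MISS | VC [29, 27, 19, 21]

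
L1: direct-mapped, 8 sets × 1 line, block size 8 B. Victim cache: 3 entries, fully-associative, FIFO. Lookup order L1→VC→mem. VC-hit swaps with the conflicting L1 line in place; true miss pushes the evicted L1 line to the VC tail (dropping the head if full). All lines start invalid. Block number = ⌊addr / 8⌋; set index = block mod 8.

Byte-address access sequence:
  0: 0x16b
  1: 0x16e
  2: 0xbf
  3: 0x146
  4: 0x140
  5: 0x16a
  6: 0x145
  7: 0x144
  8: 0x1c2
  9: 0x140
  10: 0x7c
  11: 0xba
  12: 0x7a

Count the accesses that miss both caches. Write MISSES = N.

#0 0x16b→b45/s5 MISS; vc=[]
#1 0x16e→b45/s5 L1-HIT; vc=[]
#2 0xbf→b23/s7 MISS; vc=[]
#3 0x146→b40/s0 MISS; vc=[]
#4 0x140→b40/s0 L1-HIT; vc=[]
#5 0x16a→b45/s5 L1-HIT; vc=[]
#6 0x145→b40/s0 L1-HIT; vc=[]
#7 0x144→b40/s0 L1-HIT; vc=[]
#8 0x1c2→b56/s0 MISS; vc=[40]
#9 0x140→b40/s0 VC-HIT; vc=[56]
#10 0x7c→b15/s7 MISS; vc=[56,23]
#11 0xba→b23/s7 VC-HIT; vc=[56,15]
#12 0x7a→b15/s7 VC-HIT; vc=[56,23]

MISSES = 5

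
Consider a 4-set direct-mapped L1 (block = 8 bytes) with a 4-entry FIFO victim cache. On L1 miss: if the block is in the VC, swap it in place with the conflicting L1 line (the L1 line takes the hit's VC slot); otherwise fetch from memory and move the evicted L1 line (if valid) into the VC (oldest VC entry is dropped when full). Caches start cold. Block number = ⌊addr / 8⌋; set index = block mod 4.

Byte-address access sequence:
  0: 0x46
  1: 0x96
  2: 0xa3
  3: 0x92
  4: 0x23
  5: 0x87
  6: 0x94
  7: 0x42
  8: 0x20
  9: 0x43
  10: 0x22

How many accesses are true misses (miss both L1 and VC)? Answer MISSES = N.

0: 0x46 (blk 8, set 0) → MISS  vc=[]
1: 0x96 (blk 18, set 2) → MISS  vc=[]
2: 0xa3 (blk 20, set 0) → MISS  vc=[8]
3: 0x92 (blk 18, set 2) → L1-HIT  vc=[8]
4: 0x23 (blk 4, set 0) → MISS  vc=[8, 20]
5: 0x87 (blk 16, set 0) → MISS  vc=[8, 20, 4]
6: 0x94 (blk 18, set 2) → L1-HIT  vc=[8, 20, 4]
7: 0x42 (blk 8, set 0) → VC-HIT  vc=[16, 20, 4]
8: 0x20 (blk 4, set 0) → VC-HIT  vc=[16, 20, 8]
9: 0x43 (blk 8, set 0) → VC-HIT  vc=[16, 20, 4]
10: 0x22 (blk 4, set 0) → VC-HIT  vc=[16, 20, 8]

MISSES = 5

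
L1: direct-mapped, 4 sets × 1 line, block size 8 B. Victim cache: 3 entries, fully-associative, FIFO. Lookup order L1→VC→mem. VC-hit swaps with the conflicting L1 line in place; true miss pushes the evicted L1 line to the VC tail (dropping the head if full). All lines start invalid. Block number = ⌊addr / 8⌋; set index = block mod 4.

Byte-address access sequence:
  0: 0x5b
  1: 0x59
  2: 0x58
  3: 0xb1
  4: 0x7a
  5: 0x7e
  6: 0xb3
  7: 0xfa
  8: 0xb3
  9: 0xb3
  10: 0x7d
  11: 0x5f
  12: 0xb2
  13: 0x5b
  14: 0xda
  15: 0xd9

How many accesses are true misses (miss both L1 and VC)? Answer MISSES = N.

  [0] addr=0x5b blk=11 s=3: MISS | VC []
  [1] addr=0x59 blk=11 s=3: L1-HIT | VC []
  [2] addr=0x58 blk=11 s=3: L1-HIT | VC []
  [3] addr=0xb1 blk=22 s=2: MISS | VC []
  [4] addr=0x7a blk=15 s=3: MISS | VC [11]
  [5] addr=0x7e blk=15 s=3: L1-HIT | VC [11]
  [6] addr=0xb3 blk=22 s=2: L1-HIT | VC [11]
  [7] addr=0xfa blk=31 s=3: MISS | VC [11, 15]
  [8] addr=0xb3 blk=22 s=2: L1-HIT | VC [11, 15]
  [9] addr=0xb3 blk=22 s=2: L1-HIT | VC [11, 15]
  [10] addr=0x7d blk=15 s=3: VC-HIT | VC [11, 31]
  [11] addr=0x5f blk=11 s=3: VC-HIT | VC [15, 31]
  [12] addr=0xb2 blk=22 s=2: L1-HIT | VC [15, 31]
  [13] addr=0x5b blk=11 s=3: L1-HIT | VC [15, 31]
  [14] addr=0xda blk=27 s=3: MISS | VC [15, 31, 11]
  [15] addr=0xd9 blk=27 s=3: L1-HIT | VC [15, 31, 11]

MISSES = 5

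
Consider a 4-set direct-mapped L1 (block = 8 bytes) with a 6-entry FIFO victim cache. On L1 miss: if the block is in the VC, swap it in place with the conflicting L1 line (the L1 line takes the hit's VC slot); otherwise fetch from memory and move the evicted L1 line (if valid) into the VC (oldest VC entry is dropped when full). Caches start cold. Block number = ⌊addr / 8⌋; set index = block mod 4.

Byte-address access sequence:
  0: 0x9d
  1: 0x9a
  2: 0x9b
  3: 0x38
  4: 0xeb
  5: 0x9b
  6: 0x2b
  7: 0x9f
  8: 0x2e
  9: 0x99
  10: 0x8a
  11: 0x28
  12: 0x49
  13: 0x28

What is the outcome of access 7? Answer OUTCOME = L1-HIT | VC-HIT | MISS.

#0 0x9d→b19/s3 MISS; vc=[]
#1 0x9a→b19/s3 L1-HIT; vc=[]
#2 0x9b→b19/s3 L1-HIT; vc=[]
#3 0x38→b7/s3 MISS; vc=[19]
#4 0xeb→b29/s1 MISS; vc=[19]
#5 0x9b→b19/s3 VC-HIT; vc=[7]
#6 0x2b→b5/s1 MISS; vc=[7,29]
#7 0x9f→b19/s3 L1-HIT; vc=[7,29]
#8 0x2e→b5/s1 L1-HIT; vc=[7,29]
#9 0x99→b19/s3 L1-HIT; vc=[7,29]
#10 0x8a→b17/s1 MISS; vc=[7,29,5]
#11 0x28→b5/s1 VC-HIT; vc=[7,29,17]
#12 0x49→b9/s1 MISS; vc=[7,29,17,5]
#13 0x28→b5/s1 VC-HIT; vc=[7,29,17,9]

OUTCOME = L1-HIT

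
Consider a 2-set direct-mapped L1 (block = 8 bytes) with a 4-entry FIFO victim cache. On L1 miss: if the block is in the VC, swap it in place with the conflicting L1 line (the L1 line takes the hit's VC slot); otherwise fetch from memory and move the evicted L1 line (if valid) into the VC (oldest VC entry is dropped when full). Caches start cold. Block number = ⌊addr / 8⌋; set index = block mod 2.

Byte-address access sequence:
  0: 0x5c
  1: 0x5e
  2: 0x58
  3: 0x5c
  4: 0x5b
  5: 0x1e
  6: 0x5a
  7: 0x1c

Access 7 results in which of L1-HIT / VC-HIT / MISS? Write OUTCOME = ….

#0 0x5c→b11/s1 MISS; vc=[]
#1 0x5e→b11/s1 L1-HIT; vc=[]
#2 0x58→b11/s1 L1-HIT; vc=[]
#3 0x5c→b11/s1 L1-HIT; vc=[]
#4 0x5b→b11/s1 L1-HIT; vc=[]
#5 0x1e→b3/s1 MISS; vc=[11]
#6 0x5a→b11/s1 VC-HIT; vc=[3]
#7 0x1c→b3/s1 VC-HIT; vc=[11]

OUTCOME = VC-HIT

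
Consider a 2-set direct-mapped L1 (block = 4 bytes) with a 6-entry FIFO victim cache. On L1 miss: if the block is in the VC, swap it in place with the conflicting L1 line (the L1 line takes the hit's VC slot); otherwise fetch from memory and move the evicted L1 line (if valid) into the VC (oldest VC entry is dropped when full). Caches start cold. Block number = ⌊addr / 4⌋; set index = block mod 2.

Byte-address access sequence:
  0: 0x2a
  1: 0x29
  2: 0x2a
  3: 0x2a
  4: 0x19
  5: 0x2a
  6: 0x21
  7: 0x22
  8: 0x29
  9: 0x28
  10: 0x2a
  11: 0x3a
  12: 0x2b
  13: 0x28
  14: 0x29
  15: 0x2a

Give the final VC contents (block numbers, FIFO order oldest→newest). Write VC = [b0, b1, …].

VC = [6, 8, 14]

#0 0x2a→b10/s0 MISS; vc=[]
#1 0x29→b10/s0 L1-HIT; vc=[]
#2 0x2a→b10/s0 L1-HIT; vc=[]
#3 0x2a→b10/s0 L1-HIT; vc=[]
#4 0x19→b6/s0 MISS; vc=[10]
#5 0x2a→b10/s0 VC-HIT; vc=[6]
#6 0x21→b8/s0 MISS; vc=[6,10]
#7 0x22→b8/s0 L1-HIT; vc=[6,10]
#8 0x29→b10/s0 VC-HIT; vc=[6,8]
#9 0x28→b10/s0 L1-HIT; vc=[6,8]
#10 0x2a→b10/s0 L1-HIT; vc=[6,8]
#11 0x3a→b14/s0 MISS; vc=[6,8,10]
#12 0x2b→b10/s0 VC-HIT; vc=[6,8,14]
#13 0x28→b10/s0 L1-HIT; vc=[6,8,14]
#14 0x29→b10/s0 L1-HIT; vc=[6,8,14]
#15 0x2a→b10/s0 L1-HIT; vc=[6,8,14]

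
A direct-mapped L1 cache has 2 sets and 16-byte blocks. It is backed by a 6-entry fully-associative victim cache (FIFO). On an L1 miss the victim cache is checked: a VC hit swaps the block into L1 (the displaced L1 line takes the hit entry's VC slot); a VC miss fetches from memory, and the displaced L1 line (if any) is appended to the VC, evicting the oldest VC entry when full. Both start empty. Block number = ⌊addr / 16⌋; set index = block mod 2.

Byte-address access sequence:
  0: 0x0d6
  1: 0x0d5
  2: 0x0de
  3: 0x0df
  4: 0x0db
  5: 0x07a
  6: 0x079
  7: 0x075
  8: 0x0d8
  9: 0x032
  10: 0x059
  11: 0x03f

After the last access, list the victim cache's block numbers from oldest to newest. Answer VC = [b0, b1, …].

  [0] addr=0xd6 blk=13 s=1: MISS | VC []
  [1] addr=0xd5 blk=13 s=1: L1-HIT | VC []
  [2] addr=0xde blk=13 s=1: L1-HIT | VC []
  [3] addr=0xdf blk=13 s=1: L1-HIT | VC []
  [4] addr=0xdb blk=13 s=1: L1-HIT | VC []
  [5] addr=0x7a blk=7 s=1: MISS | VC [13]
  [6] addr=0x79 blk=7 s=1: L1-HIT | VC [13]
  [7] addr=0x75 blk=7 s=1: L1-HIT | VC [13]
  [8] addr=0xd8 blk=13 s=1: VC-HIT | VC [7]
  [9] addr=0x32 blk=3 s=1: MISS | VC [7, 13]
  [10] addr=0x59 blk=5 s=1: MISS | VC [7, 13, 3]
  [11] addr=0x3f blk=3 s=1: VC-HIT | VC [7, 13, 5]

VC = [7, 13, 5]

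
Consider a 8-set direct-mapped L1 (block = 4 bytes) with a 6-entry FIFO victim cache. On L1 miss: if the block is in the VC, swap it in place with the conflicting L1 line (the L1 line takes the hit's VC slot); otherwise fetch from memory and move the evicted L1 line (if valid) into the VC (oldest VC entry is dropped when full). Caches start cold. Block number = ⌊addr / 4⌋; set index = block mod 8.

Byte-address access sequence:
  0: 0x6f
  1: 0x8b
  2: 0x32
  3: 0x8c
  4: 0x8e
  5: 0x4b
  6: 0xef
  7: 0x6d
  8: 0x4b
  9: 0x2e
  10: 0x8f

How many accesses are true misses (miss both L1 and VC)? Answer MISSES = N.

0: 0x6f (blk 27, set 3) → MISS  vc=[]
1: 0x8b (blk 34, set 2) → MISS  vc=[]
2: 0x32 (blk 12, set 4) → MISS  vc=[]
3: 0x8c (blk 35, set 3) → MISS  vc=[27]
4: 0x8e (blk 35, set 3) → L1-HIT  vc=[27]
5: 0x4b (blk 18, set 2) → MISS  vc=[27, 34]
6: 0xef (blk 59, set 3) → MISS  vc=[27, 34, 35]
7: 0x6d (blk 27, set 3) → VC-HIT  vc=[59, 34, 35]
8: 0x4b (blk 18, set 2) → L1-HIT  vc=[59, 34, 35]
9: 0x2e (blk 11, set 3) → MISS  vc=[59, 34, 35, 27]
10: 0x8f (blk 35, set 3) → VC-HIT  vc=[59, 34, 11, 27]

MISSES = 7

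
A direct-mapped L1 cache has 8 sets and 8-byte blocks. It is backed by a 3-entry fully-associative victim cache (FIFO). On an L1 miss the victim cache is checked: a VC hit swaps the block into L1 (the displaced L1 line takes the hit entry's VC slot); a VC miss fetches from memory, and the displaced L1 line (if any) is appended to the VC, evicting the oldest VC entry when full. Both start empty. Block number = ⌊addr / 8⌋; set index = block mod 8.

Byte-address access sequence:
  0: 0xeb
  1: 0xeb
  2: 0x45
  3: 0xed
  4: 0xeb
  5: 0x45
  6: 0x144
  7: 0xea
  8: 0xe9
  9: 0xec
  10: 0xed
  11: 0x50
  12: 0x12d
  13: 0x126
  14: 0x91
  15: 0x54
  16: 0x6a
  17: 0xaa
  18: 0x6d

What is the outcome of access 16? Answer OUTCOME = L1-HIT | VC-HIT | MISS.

OUTCOME = MISS

0: 0xeb (blk 29, set 5) → MISS  vc=[]
1: 0xeb (blk 29, set 5) → L1-HIT  vc=[]
2: 0x45 (blk 8, set 0) → MISS  vc=[]
3: 0xed (blk 29, set 5) → L1-HIT  vc=[]
4: 0xeb (blk 29, set 5) → L1-HIT  vc=[]
5: 0x45 (blk 8, set 0) → L1-HIT  vc=[]
6: 0x144 (blk 40, set 0) → MISS  vc=[8]
7: 0xea (blk 29, set 5) → L1-HIT  vc=[8]
8: 0xe9 (blk 29, set 5) → L1-HIT  vc=[8]
9: 0xec (blk 29, set 5) → L1-HIT  vc=[8]
10: 0xed (blk 29, set 5) → L1-HIT  vc=[8]
11: 0x50 (blk 10, set 2) → MISS  vc=[8]
12: 0x12d (blk 37, set 5) → MISS  vc=[8, 29]
13: 0x126 (blk 36, set 4) → MISS  vc=[8, 29]
14: 0x91 (blk 18, set 2) → MISS  vc=[8, 29, 10]
15: 0x54 (blk 10, set 2) → VC-HIT  vc=[8, 29, 18]
16: 0x6a (blk 13, set 5) → MISS  vc=[29, 18, 37]
17: 0xaa (blk 21, set 5) → MISS  vc=[18, 37, 13]
18: 0x6d (blk 13, set 5) → VC-HIT  vc=[18, 37, 21]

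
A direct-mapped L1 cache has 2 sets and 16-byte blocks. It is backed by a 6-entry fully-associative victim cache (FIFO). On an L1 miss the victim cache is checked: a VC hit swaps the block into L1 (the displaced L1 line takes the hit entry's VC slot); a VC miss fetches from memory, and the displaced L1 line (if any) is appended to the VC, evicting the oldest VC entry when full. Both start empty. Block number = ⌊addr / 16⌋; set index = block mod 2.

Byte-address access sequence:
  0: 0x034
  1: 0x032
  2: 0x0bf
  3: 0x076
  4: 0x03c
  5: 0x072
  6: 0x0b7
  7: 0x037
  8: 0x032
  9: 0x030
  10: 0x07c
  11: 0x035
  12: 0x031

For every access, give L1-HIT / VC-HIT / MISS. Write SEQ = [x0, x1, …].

  [0] addr=0x34 blk=3 s=1: MISS | VC []
  [1] addr=0x32 blk=3 s=1: L1-HIT | VC []
  [2] addr=0xbf blk=11 s=1: MISS | VC [3]
  [3] addr=0x76 blk=7 s=1: MISS | VC [3, 11]
  [4] addr=0x3c blk=3 s=1: VC-HIT | VC [7, 11]
  [5] addr=0x72 blk=7 s=1: VC-HIT | VC [3, 11]
  [6] addr=0xb7 blk=11 s=1: VC-HIT | VC [3, 7]
  [7] addr=0x37 blk=3 s=1: VC-HIT | VC [11, 7]
  [8] addr=0x32 blk=3 s=1: L1-HIT | VC [11, 7]
  [9] addr=0x30 blk=3 s=1: L1-HIT | VC [11, 7]
  [10] addr=0x7c blk=7 s=1: VC-HIT | VC [11, 3]
  [11] addr=0x35 blk=3 s=1: VC-HIT | VC [11, 7]
  [12] addr=0x31 blk=3 s=1: L1-HIT | VC [11, 7]

SEQ = [MISS, L1-HIT, MISS, MISS, VC-HIT, VC-HIT, VC-HIT, VC-HIT, L1-HIT, L1-HIT, VC-HIT, VC-HIT, L1-HIT]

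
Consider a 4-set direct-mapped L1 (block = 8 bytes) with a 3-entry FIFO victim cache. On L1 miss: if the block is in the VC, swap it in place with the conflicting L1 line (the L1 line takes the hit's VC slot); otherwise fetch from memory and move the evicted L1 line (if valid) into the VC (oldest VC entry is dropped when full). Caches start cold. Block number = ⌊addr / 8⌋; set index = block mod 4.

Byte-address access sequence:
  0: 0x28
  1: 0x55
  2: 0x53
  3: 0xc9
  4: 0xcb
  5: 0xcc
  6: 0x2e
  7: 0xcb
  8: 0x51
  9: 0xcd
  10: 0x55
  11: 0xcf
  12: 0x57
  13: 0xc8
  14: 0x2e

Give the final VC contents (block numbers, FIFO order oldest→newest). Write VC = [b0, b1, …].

VC = [25]

0: 0x28 (blk 5, set 1) → MISS  vc=[]
1: 0x55 (blk 10, set 2) → MISS  vc=[]
2: 0x53 (blk 10, set 2) → L1-HIT  vc=[]
3: 0xc9 (blk 25, set 1) → MISS  vc=[5]
4: 0xcb (blk 25, set 1) → L1-HIT  vc=[5]
5: 0xcc (blk 25, set 1) → L1-HIT  vc=[5]
6: 0x2e (blk 5, set 1) → VC-HIT  vc=[25]
7: 0xcb (blk 25, set 1) → VC-HIT  vc=[5]
8: 0x51 (blk 10, set 2) → L1-HIT  vc=[5]
9: 0xcd (blk 25, set 1) → L1-HIT  vc=[5]
10: 0x55 (blk 10, set 2) → L1-HIT  vc=[5]
11: 0xcf (blk 25, set 1) → L1-HIT  vc=[5]
12: 0x57 (blk 10, set 2) → L1-HIT  vc=[5]
13: 0xc8 (blk 25, set 1) → L1-HIT  vc=[5]
14: 0x2e (blk 5, set 1) → VC-HIT  vc=[25]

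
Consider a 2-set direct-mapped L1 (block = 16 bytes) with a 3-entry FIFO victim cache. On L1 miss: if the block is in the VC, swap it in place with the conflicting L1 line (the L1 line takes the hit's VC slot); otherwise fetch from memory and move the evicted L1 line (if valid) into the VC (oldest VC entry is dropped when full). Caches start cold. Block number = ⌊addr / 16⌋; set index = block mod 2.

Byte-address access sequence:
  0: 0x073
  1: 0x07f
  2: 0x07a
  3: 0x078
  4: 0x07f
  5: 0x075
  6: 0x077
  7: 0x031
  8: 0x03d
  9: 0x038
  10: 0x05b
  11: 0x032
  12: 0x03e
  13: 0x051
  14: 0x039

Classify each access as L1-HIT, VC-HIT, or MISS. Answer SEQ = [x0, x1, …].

0: 0x73 (blk 7, set 1) → MISS  vc=[]
1: 0x7f (blk 7, set 1) → L1-HIT  vc=[]
2: 0x7a (blk 7, set 1) → L1-HIT  vc=[]
3: 0x78 (blk 7, set 1) → L1-HIT  vc=[]
4: 0x7f (blk 7, set 1) → L1-HIT  vc=[]
5: 0x75 (blk 7, set 1) → L1-HIT  vc=[]
6: 0x77 (blk 7, set 1) → L1-HIT  vc=[]
7: 0x31 (blk 3, set 1) → MISS  vc=[7]
8: 0x3d (blk 3, set 1) → L1-HIT  vc=[7]
9: 0x38 (blk 3, set 1) → L1-HIT  vc=[7]
10: 0x5b (blk 5, set 1) → MISS  vc=[7, 3]
11: 0x32 (blk 3, set 1) → VC-HIT  vc=[7, 5]
12: 0x3e (blk 3, set 1) → L1-HIT  vc=[7, 5]
13: 0x51 (blk 5, set 1) → VC-HIT  vc=[7, 3]
14: 0x39 (blk 3, set 1) → VC-HIT  vc=[7, 5]

SEQ = [MISS, L1-HIT, L1-HIT, L1-HIT, L1-HIT, L1-HIT, L1-HIT, MISS, L1-HIT, L1-HIT, MISS, VC-HIT, L1-HIT, VC-HIT, VC-HIT]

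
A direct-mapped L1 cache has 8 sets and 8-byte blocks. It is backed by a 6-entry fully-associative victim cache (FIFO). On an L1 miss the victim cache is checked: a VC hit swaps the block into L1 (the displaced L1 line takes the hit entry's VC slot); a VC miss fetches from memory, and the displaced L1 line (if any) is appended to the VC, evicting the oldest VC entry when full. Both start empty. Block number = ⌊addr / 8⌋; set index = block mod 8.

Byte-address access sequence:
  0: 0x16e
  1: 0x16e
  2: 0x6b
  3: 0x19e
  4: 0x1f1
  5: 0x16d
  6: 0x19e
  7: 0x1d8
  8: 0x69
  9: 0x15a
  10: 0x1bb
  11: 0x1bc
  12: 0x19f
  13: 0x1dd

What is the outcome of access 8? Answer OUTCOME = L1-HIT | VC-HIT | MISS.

#0 0x16e→b45/s5 MISS; vc=[]
#1 0x16e→b45/s5 L1-HIT; vc=[]
#2 0x6b→b13/s5 MISS; vc=[45]
#3 0x19e→b51/s3 MISS; vc=[45]
#4 0x1f1→b62/s6 MISS; vc=[45]
#5 0x16d→b45/s5 VC-HIT; vc=[13]
#6 0x19e→b51/s3 L1-HIT; vc=[13]
#7 0x1d8→b59/s3 MISS; vc=[13,51]
#8 0x69→b13/s5 VC-HIT; vc=[45,51]
#9 0x15a→b43/s3 MISS; vc=[45,51,59]
#10 0x1bb→b55/s7 MISS; vc=[45,51,59]
#11 0x1bc→b55/s7 L1-HIT; vc=[45,51,59]
#12 0x19f→b51/s3 VC-HIT; vc=[45,43,59]
#13 0x1dd→b59/s3 VC-HIT; vc=[45,43,51]

OUTCOME = VC-HIT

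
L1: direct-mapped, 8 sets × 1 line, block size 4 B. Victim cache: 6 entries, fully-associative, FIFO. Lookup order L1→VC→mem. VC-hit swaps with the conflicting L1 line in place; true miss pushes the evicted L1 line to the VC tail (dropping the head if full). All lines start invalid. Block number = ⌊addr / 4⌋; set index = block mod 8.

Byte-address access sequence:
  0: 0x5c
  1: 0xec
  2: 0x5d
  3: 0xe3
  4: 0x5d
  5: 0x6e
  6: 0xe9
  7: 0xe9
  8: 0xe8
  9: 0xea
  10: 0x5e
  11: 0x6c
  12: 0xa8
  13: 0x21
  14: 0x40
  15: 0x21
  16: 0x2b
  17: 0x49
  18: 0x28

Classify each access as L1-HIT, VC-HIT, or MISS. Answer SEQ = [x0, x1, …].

SEQ = [MISS, MISS, L1-HIT, MISS, L1-HIT, MISS, MISS, L1-HIT, L1-HIT, L1-HIT, L1-HIT, L1-HIT, MISS, MISS, MISS, VC-HIT, MISS, MISS, VC-HIT]

  [0] addr=0x5c blk=23 s=7: MISS | VC []
  [1] addr=0xec blk=59 s=3: MISS | VC []
  [2] addr=0x5d blk=23 s=7: L1-HIT | VC []
  [3] addr=0xe3 blk=56 s=0: MISS | VC []
  [4] addr=0x5d blk=23 s=7: L1-HIT | VC []
  [5] addr=0x6e blk=27 s=3: MISS | VC [59]
  [6] addr=0xe9 blk=58 s=2: MISS | VC [59]
  [7] addr=0xe9 blk=58 s=2: L1-HIT | VC [59]
  [8] addr=0xe8 blk=58 s=2: L1-HIT | VC [59]
  [9] addr=0xea blk=58 s=2: L1-HIT | VC [59]
  [10] addr=0x5e blk=23 s=7: L1-HIT | VC [59]
  [11] addr=0x6c blk=27 s=3: L1-HIT | VC [59]
  [12] addr=0xa8 blk=42 s=2: MISS | VC [59, 58]
  [13] addr=0x21 blk=8 s=0: MISS | VC [59, 58, 56]
  [14] addr=0x40 blk=16 s=0: MISS | VC [59, 58, 56, 8]
  [15] addr=0x21 blk=8 s=0: VC-HIT | VC [59, 58, 56, 16]
  [16] addr=0x2b blk=10 s=2: MISS | VC [59, 58, 56, 16, 42]
  [17] addr=0x49 blk=18 s=2: MISS | VC [59, 58, 56, 16, 42, 10]
  [18] addr=0x28 blk=10 s=2: VC-HIT | VC [59, 58, 56, 16, 42, 18]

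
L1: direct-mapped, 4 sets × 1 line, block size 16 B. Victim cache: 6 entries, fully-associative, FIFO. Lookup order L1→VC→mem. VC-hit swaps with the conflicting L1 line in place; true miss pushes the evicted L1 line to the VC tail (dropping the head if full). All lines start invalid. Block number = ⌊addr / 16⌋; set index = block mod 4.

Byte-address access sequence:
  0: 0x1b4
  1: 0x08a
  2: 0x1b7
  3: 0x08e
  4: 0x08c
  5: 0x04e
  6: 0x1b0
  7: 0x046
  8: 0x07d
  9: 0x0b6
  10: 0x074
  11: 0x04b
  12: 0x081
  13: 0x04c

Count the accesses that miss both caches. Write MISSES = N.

MISSES = 5

  [0] addr=0x1b4 blk=27 s=3: MISS | VC []
  [1] addr=0x8a blk=8 s=0: MISS | VC []
  [2] addr=0x1b7 blk=27 s=3: L1-HIT | VC []
  [3] addr=0x8e blk=8 s=0: L1-HIT | VC []
  [4] addr=0x8c blk=8 s=0: L1-HIT | VC []
  [5] addr=0x4e blk=4 s=0: MISS | VC [8]
  [6] addr=0x1b0 blk=27 s=3: L1-HIT | VC [8]
  [7] addr=0x46 blk=4 s=0: L1-HIT | VC [8]
  [8] addr=0x7d blk=7 s=3: MISS | VC [8, 27]
  [9] addr=0xb6 blk=11 s=3: MISS | VC [8, 27, 7]
  [10] addr=0x74 blk=7 s=3: VC-HIT | VC [8, 27, 11]
  [11] addr=0x4b blk=4 s=0: L1-HIT | VC [8, 27, 11]
  [12] addr=0x81 blk=8 s=0: VC-HIT | VC [4, 27, 11]
  [13] addr=0x4c blk=4 s=0: VC-HIT | VC [8, 27, 11]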